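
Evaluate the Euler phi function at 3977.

3840

Factor: 3977 = 41 · 97.
φ(3977) = (41−1) · (97−1) = 40 · 96 = 3840.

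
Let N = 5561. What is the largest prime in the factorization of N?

5561 = 67 · 83
83 is prime.
So 5561 = 67 · 83; the largest prime factor is 83.

83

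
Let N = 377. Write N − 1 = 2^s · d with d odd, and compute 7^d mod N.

132

377 − 1 = 376 = 2^3 · 47, so d = 47.
7^1 ≡ 7 (mod 377)
7^2 ≡ 7^2 = 49 ≡ 49 (mod 377)
7^4 ≡ 49^2 = 2401 ≡ 139 (mod 377)
7^8 ≡ 139^2 = 19321 ≡ 94 (mod 377)
7^16 ≡ 94^2 = 8836 ≡ 165 (mod 377)
7^32 ≡ 165^2 = 27225 ≡ 81 (mod 377)
47 = 32 + 8 + 4 + 2 + 1 in binary powers of 2.
So 7^47 ≡ 81 · 94 · 139 · 49 · 7 ≡ 132 (mod 377).
Squaring chain: 132 → 82 → 315; never reaches −1, so base 7 is a Miller–Rabin witness that 377 is composite.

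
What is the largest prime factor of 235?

235 = 5 · 47
47 is prime.
So 235 = 5 · 47; the largest prime factor is 47.

47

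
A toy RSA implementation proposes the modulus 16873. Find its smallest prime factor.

47

16873 is odd.
Digit sum 25, not divisible by 3.
Ends in 3: not divisible by 5.
7: 16873 = 7·2410 + 3
11: 16873 = 11·1533 + 10
13: 16873 = 13·1297 + 12
17: 16873 = 17·992 + 9
19: 16873 = 19·888 + 1
23: 16873 = 23·733 + 14
29: 16873 = 29·581 + 24
31: 16873 = 31·544 + 9
37: 16873 = 37·456 + 1
41: 16873 = 41·411 + 22
43: 16873 = 43·392 + 17
47: 16873 = 47·359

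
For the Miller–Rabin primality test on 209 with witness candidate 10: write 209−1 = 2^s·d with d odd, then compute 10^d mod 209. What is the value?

32

209 − 1 = 208 = 2^4 · 13, so d = 13.
10^1 ≡ 10 (mod 209)
10^2 ≡ 10^2 = 100 ≡ 100 (mod 209)
10^4 ≡ 100^2 = 10000 ≡ 177 (mod 209)
10^8 ≡ 177^2 = 31329 ≡ 188 (mod 209)
13 = 8 + 4 + 1 in binary powers of 2.
So 10^13 ≡ 188 · 177 · 10 ≡ 32 (mod 209).
Squaring chain: 32 → 188 → 23 → 111; never reaches −1, so base 10 is a Miller–Rabin witness that 209 is composite.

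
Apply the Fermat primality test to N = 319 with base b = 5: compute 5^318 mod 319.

136

5^1 ≡ 5 (mod 319)
5^2 ≡ 5^2 = 25 ≡ 25 (mod 319)
5^4 ≡ 25^2 = 625 ≡ 306 (mod 319)
5^8 ≡ 306^2 = 93636 ≡ 169 (mod 319)
5^16 ≡ 169^2 = 28561 ≡ 170 (mod 319)
5^32 ≡ 170^2 = 28900 ≡ 190 (mod 319)
5^64 ≡ 190^2 = 36100 ≡ 53 (mod 319)
5^128 ≡ 53^2 = 2809 ≡ 257 (mod 319)
5^256 ≡ 257^2 = 66049 ≡ 16 (mod 319)
318 = 256 + 32 + 16 + 8 + 4 + 2 in binary powers of 2.
So 5^318 ≡ 16 · 190 · 170 · 169 · 306 · 25 ≡ 136 (mod 319).
Since 136 ≠ 1, base 5 is a Fermat witness: 319 is composite.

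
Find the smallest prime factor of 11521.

41

11521 is odd.
Digit sum 10, not divisible by 3.
Ends in 1: not divisible by 5.
7: 11521 = 7·1645 + 6
11: 11521 = 11·1047 + 4
13: 11521 = 13·886 + 3
17: 11521 = 17·677 + 12
19: 11521 = 19·606 + 7
23: 11521 = 23·500 + 21
29: 11521 = 29·397 + 8
31: 11521 = 31·371 + 20
37: 11521 = 37·311 + 14
41: 11521 = 41·281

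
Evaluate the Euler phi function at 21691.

Factor: 21691 = 109 · 199.
φ(21691) = (109−1) · (199−1) = 108 · 198 = 21384.

21384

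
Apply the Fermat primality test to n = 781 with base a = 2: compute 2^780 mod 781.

2^1 ≡ 2 (mod 781)
2^2 ≡ 2^2 = 4 ≡ 4 (mod 781)
2^4 ≡ 4^2 = 16 ≡ 16 (mod 781)
2^8 ≡ 16^2 = 256 ≡ 256 (mod 781)
2^16 ≡ 256^2 = 65536 ≡ 713 (mod 781)
2^32 ≡ 713^2 = 508369 ≡ 719 (mod 781)
2^64 ≡ 719^2 = 516961 ≡ 720 (mod 781)
2^128 ≡ 720^2 = 518400 ≡ 597 (mod 781)
2^256 ≡ 597^2 = 356409 ≡ 273 (mod 781)
2^512 ≡ 273^2 = 74529 ≡ 334 (mod 781)
780 = 512 + 256 + 8 + 4 in binary powers of 2.
So 2^780 ≡ 334 · 273 · 256 · 16 ≡ 243 (mod 781).
Since 243 ≠ 1, base 2 is a Fermat witness: 781 is composite.

243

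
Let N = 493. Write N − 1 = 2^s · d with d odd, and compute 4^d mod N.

353

493 − 1 = 492 = 2^2 · 123, so d = 123.
4^1 ≡ 4 (mod 493)
4^2 ≡ 4^2 = 16 ≡ 16 (mod 493)
4^4 ≡ 16^2 = 256 ≡ 256 (mod 493)
4^8 ≡ 256^2 = 65536 ≡ 460 (mod 493)
4^16 ≡ 460^2 = 211600 ≡ 103 (mod 493)
4^32 ≡ 103^2 = 10609 ≡ 256 (mod 493)
4^64 ≡ 256^2 = 65536 ≡ 460 (mod 493)
123 = 64 + 32 + 16 + 8 + 2 + 1 in binary powers of 2.
So 4^123 ≡ 460 · 256 · 103 · 460 · 16 · 4 ≡ 353 (mod 493).
Squaring chain: 353 → 373; never reaches −1, so base 4 is a Miller–Rabin witness that 493 is composite.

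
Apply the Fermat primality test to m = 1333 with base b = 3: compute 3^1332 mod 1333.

3^1 ≡ 3 (mod 1333)
3^2 ≡ 3^2 = 9 ≡ 9 (mod 1333)
3^4 ≡ 9^2 = 81 ≡ 81 (mod 1333)
3^8 ≡ 81^2 = 6561 ≡ 1229 (mod 1333)
3^16 ≡ 1229^2 = 1510441 ≡ 152 (mod 1333)
3^32 ≡ 152^2 = 23104 ≡ 443 (mod 1333)
3^64 ≡ 443^2 = 196249 ≡ 298 (mod 1333)
3^128 ≡ 298^2 = 88804 ≡ 826 (mod 1333)
3^256 ≡ 826^2 = 682276 ≡ 1113 (mod 1333)
3^512 ≡ 1113^2 = 1238769 ≡ 412 (mod 1333)
3^1024 ≡ 412^2 = 169744 ≡ 453 (mod 1333)
1332 = 1024 + 256 + 32 + 16 + 4 in binary powers of 2.
So 3^1332 ≡ 453 · 1113 · 443 · 152 · 81 ≡ 1000 (mod 1333).
Since 1000 ≠ 1, base 3 is a Fermat witness: 1333 is composite.

1000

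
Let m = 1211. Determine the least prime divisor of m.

7

1211 is odd.
Digit sum 5, not divisible by 3.
Ends in 1: not divisible by 5.
7: 1211 = 7·173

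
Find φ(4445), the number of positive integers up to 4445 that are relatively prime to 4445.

Factor: 4445 = 5 · 7 · 127.
φ(4445) = (5−1) · (7−1) · (127−1) = 4 · 6 · 126 = 3024.

3024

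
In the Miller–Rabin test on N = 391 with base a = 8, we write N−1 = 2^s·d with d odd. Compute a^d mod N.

257

391 − 1 = 390 = 2^1 · 195, so d = 195.
8^1 ≡ 8 (mod 391)
8^2 ≡ 8^2 = 64 ≡ 64 (mod 391)
8^4 ≡ 64^2 = 4096 ≡ 186 (mod 391)
8^8 ≡ 186^2 = 34596 ≡ 188 (mod 391)
8^16 ≡ 188^2 = 35344 ≡ 154 (mod 391)
8^32 ≡ 154^2 = 23716 ≡ 256 (mod 391)
8^64 ≡ 256^2 = 65536 ≡ 239 (mod 391)
8^128 ≡ 239^2 = 57121 ≡ 35 (mod 391)
195 = 128 + 64 + 2 + 1 in binary powers of 2.
So 8^195 ≡ 35 · 239 · 64 · 8 ≡ 257 (mod 391).
Squaring chain: 257; never reaches −1, so base 8 is a Miller–Rabin witness that 391 is composite.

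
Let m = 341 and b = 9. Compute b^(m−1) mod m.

9^1 ≡ 9 (mod 341)
9^2 ≡ 9^2 = 81 ≡ 81 (mod 341)
9^4 ≡ 81^2 = 6561 ≡ 82 (mod 341)
9^8 ≡ 82^2 = 6724 ≡ 245 (mod 341)
9^16 ≡ 245^2 = 60025 ≡ 9 (mod 341)
9^32 ≡ 9^2 = 81 ≡ 81 (mod 341)
9^64 ≡ 81^2 = 6561 ≡ 82 (mod 341)
9^128 ≡ 82^2 = 6724 ≡ 245 (mod 341)
9^256 ≡ 245^2 = 60025 ≡ 9 (mod 341)
340 = 256 + 64 + 16 + 4 in binary powers of 2.
So 9^340 ≡ 9 · 82 · 9 · 82 ≡ 67 (mod 341).
Since 67 ≠ 1, base 9 is a Fermat witness: 341 is composite.

67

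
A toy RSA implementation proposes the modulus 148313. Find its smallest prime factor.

11

148313 is odd.
Digit sum 20, not divisible by 3.
Ends in 3: not divisible by 5.
7: 148313 = 7·21187 + 4
11: 148313 = 11·13483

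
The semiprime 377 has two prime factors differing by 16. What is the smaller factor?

Since p = q + 16, we have 377 = q(q + 16), so q² + 16q − 377 = 0.
Discriminant: 16² + 4·377 = 256 + 1508 = 1764; √1764 = 42.
q = (−16 + 42)/2 = 13, and p = q + 16 = 29.
Check: 13 · 29 = 377.

13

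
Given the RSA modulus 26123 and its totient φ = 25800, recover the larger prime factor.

173

φ(n) = (p−1)(q−1) = n − (p+q) + 1, so p + q = 26123 − 25800 + 1 = 324.
p and q are the roots of t² − 324t + 26123 = 0.
Discriminant: 324² − 4·26123 = 104976 − 104492 = 484; √484 = 22.
q = (324 − 22)/2 = 151, p = (324 + 22)/2 = 173.
Check: 151 · 173 = 26123.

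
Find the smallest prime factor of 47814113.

47814113 is odd.
Digit sum 29, not divisible by 3.
Ends in 3: not divisible by 5.
7: 47814113 = 7·6830587 + 4
11: 47814113 = 11·4346737 + 6
13: 47814113 = 13·3678008 + 9
17: 47814113 = 17·2812594 + 15
19: 47814113 = 19·2516532 + 5
23: 47814113 = 23·2078874 + 11
29: 47814113 = 29·1648762 + 15
31: 47814113 = 31·1542390 + 23
37: 47814113 = 37·1292273 + 12
41: 47814113 = 41·1166197 + 36
43: 47814113 = 43·1111956 + 5
47: 47814113 = 47·1017321 + 26
53: 47814113 = 53·902153 + 4
59: 47814113 = 59·810408 + 41
61: 47814113 = 61·783837 + 56
67: 47814113 = 67·713643 + 32
71: 47814113 = 71·673438 + 15
73: 47814113 = 73·654987 + 62
79: 47814113 = 79·605241 + 74
83: 47814113 = 83·576073 + 54
89: 47814113 = 89·537237 + 20
97: 47814113 = 97·492929

97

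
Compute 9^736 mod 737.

350

9^1 ≡ 9 (mod 737)
9^2 ≡ 9^2 = 81 ≡ 81 (mod 737)
9^4 ≡ 81^2 = 6561 ≡ 665 (mod 737)
9^8 ≡ 665^2 = 442225 ≡ 25 (mod 737)
9^16 ≡ 25^2 = 625 ≡ 625 (mod 737)
9^32 ≡ 625^2 = 390625 ≡ 15 (mod 737)
9^64 ≡ 15^2 = 225 ≡ 225 (mod 737)
9^128 ≡ 225^2 = 50625 ≡ 509 (mod 737)
9^256 ≡ 509^2 = 259081 ≡ 394 (mod 737)
9^512 ≡ 394^2 = 155236 ≡ 466 (mod 737)
736 = 512 + 128 + 64 + 32 in binary powers of 2.
So 9^736 ≡ 466 · 509 · 225 · 15 ≡ 350 (mod 737).
Since 350 ≠ 1, base 9 is a Fermat witness: 737 is composite.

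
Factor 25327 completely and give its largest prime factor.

43

25327 = 19 · 1333
1333 = 31 · 43
43 is prime.
So 25327 = 19 · 31 · 43; the largest prime factor is 43.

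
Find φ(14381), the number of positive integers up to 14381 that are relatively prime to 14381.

14112

Factor: 14381 = 73 · 197.
φ(14381) = (73−1) · (197−1) = 72 · 196 = 14112.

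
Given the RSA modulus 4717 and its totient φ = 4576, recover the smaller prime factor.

φ(n) = (p−1)(q−1) = n − (p+q) + 1, so p + q = 4717 − 4576 + 1 = 142.
p and q are the roots of t² − 142t + 4717 = 0.
Discriminant: 142² − 4·4717 = 20164 − 18868 = 1296; √1296 = 36.
q = (142 − 36)/2 = 53, p = (142 + 36)/2 = 89.
Check: 53 · 89 = 4717.

53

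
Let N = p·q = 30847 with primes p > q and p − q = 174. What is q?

Since p = q + 174, we have 30847 = q(q + 174), so q² + 174q − 30847 = 0.
Discriminant: 174² + 4·30847 = 30276 + 123388 = 153664; √153664 = 392.
q = (−174 + 392)/2 = 109, and p = q + 174 = 283.
Check: 109 · 283 = 30847.

109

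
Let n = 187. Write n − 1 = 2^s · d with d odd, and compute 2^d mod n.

151

187 − 1 = 186 = 2^1 · 93, so d = 93.
2^1 ≡ 2 (mod 187)
2^2 ≡ 2^2 = 4 ≡ 4 (mod 187)
2^4 ≡ 4^2 = 16 ≡ 16 (mod 187)
2^8 ≡ 16^2 = 256 ≡ 69 (mod 187)
2^16 ≡ 69^2 = 4761 ≡ 86 (mod 187)
2^32 ≡ 86^2 = 7396 ≡ 103 (mod 187)
2^64 ≡ 103^2 = 10609 ≡ 137 (mod 187)
93 = 64 + 16 + 8 + 4 + 1 in binary powers of 2.
So 2^93 ≡ 137 · 86 · 69 · 16 · 2 ≡ 151 (mod 187).
Squaring chain: 151; never reaches −1, so base 2 is a Miller–Rabin witness that 187 is composite.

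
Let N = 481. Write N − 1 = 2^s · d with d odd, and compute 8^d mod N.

481 − 1 = 480 = 2^5 · 15, so d = 15.
8^1 ≡ 8 (mod 481)
8^2 ≡ 8^2 = 64 ≡ 64 (mod 481)
8^4 ≡ 64^2 = 4096 ≡ 248 (mod 481)
8^8 ≡ 248^2 = 61504 ≡ 417 (mod 481)
15 = 8 + 4 + 2 + 1 in binary powers of 2.
So 8^15 ≡ 417 · 248 · 64 · 8 ≡ 31 (mod 481).
Squaring chain: 31 → 480 → 1 → 1 → 1; reaches −1, so base 8 does not prove 481 composite.

31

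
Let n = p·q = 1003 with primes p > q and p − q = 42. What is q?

Since p = q + 42, we have 1003 = q(q + 42), so q² + 42q − 1003 = 0.
Discriminant: 42² + 4·1003 = 1764 + 4012 = 5776; √5776 = 76.
q = (−42 + 76)/2 = 17, and p = q + 42 = 59.
Check: 17 · 59 = 1003.

17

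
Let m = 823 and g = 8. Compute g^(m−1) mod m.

8^1 ≡ 8 (mod 823)
8^2 ≡ 8^2 = 64 ≡ 64 (mod 823)
8^4 ≡ 64^2 = 4096 ≡ 804 (mod 823)
8^8 ≡ 804^2 = 646416 ≡ 361 (mod 823)
8^16 ≡ 361^2 = 130321 ≡ 287 (mod 823)
8^32 ≡ 287^2 = 82369 ≡ 69 (mod 823)
8^64 ≡ 69^2 = 4761 ≡ 646 (mod 823)
8^128 ≡ 646^2 = 417316 ≡ 55 (mod 823)
8^256 ≡ 55^2 = 3025 ≡ 556 (mod 823)
8^512 ≡ 556^2 = 309136 ≡ 511 (mod 823)
822 = 512 + 256 + 32 + 16 + 4 + 2 in binary powers of 2.
So 8^822 ≡ 511 · 556 · 69 · 287 · 804 · 64 ≡ 1 (mod 823).
Since the result is 1, base 8 gives no evidence that 823 is composite.

1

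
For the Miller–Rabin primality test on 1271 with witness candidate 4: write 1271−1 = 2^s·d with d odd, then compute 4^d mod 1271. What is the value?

1024

1271 − 1 = 1270 = 2^1 · 635, so d = 635.
4^1 ≡ 4 (mod 1271)
4^2 ≡ 4^2 = 16 ≡ 16 (mod 1271)
4^4 ≡ 16^2 = 256 ≡ 256 (mod 1271)
4^8 ≡ 256^2 = 65536 ≡ 715 (mod 1271)
4^16 ≡ 715^2 = 511225 ≡ 283 (mod 1271)
4^32 ≡ 283^2 = 80089 ≡ 16 (mod 1271)
4^64 ≡ 16^2 = 256 ≡ 256 (mod 1271)
4^128 ≡ 256^2 = 65536 ≡ 715 (mod 1271)
4^256 ≡ 715^2 = 511225 ≡ 283 (mod 1271)
4^512 ≡ 283^2 = 80089 ≡ 16 (mod 1271)
635 = 512 + 64 + 32 + 16 + 8 + 2 + 1 in binary powers of 2.
So 4^635 ≡ 16 · 256 · 16 · 283 · 715 · 16 · 4 ≡ 1024 (mod 1271).
Squaring chain: 1024; never reaches −1, so base 4 is a Miller–Rabin witness that 1271 is composite.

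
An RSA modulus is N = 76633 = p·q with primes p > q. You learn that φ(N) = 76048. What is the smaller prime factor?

197

φ(n) = (p−1)(q−1) = n − (p+q) + 1, so p + q = 76633 − 76048 + 1 = 586.
p and q are the roots of t² − 586t + 76633 = 0.
Discriminant: 586² − 4·76633 = 343396 − 306532 = 36864; √36864 = 192.
q = (586 − 192)/2 = 197, p = (586 + 192)/2 = 389.
Check: 197 · 389 = 76633.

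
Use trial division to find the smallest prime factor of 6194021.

43

6194021 is odd.
Digit sum 23, not divisible by 3.
Ends in 1: not divisible by 5.
7: 6194021 = 7·884860 + 1
11: 6194021 = 11·563092 + 9
13: 6194021 = 13·476463 + 2
17: 6194021 = 17·364354 + 3
19: 6194021 = 19·326001 + 2
23: 6194021 = 23·269305 + 6
29: 6194021 = 29·213586 + 27
31: 6194021 = 31·199807 + 4
37: 6194021 = 37·167405 + 36
41: 6194021 = 41·151073 + 28
43: 6194021 = 43·144047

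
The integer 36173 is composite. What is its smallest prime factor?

61

36173 is odd.
Digit sum 20, not divisible by 3.
Ends in 3: not divisible by 5.
7: 36173 = 7·5167 + 4
11: 36173 = 11·3288 + 5
13: 36173 = 13·2782 + 7
17: 36173 = 17·2127 + 14
19: 36173 = 19·1903 + 16
23: 36173 = 23·1572 + 17
29: 36173 = 29·1247 + 10
31: 36173 = 31·1166 + 27
37: 36173 = 37·977 + 24
41: 36173 = 41·882 + 11
43: 36173 = 43·841 + 10
47: 36173 = 47·769 + 30
53: 36173 = 53·682 + 27
59: 36173 = 59·613 + 6
61: 36173 = 61·593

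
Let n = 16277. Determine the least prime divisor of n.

41

16277 is odd.
Digit sum 23, not divisible by 3.
Ends in 7: not divisible by 5.
7: 16277 = 7·2325 + 2
11: 16277 = 11·1479 + 8
13: 16277 = 13·1252 + 1
17: 16277 = 17·957 + 8
19: 16277 = 19·856 + 13
23: 16277 = 23·707 + 16
29: 16277 = 29·561 + 8
31: 16277 = 31·525 + 2
37: 16277 = 37·439 + 34
41: 16277 = 41·397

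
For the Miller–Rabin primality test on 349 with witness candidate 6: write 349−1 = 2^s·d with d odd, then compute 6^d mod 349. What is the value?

349 − 1 = 348 = 2^2 · 87, so d = 87.
6^1 ≡ 6 (mod 349)
6^2 ≡ 6^2 = 36 ≡ 36 (mod 349)
6^4 ≡ 36^2 = 1296 ≡ 249 (mod 349)
6^8 ≡ 249^2 = 62001 ≡ 228 (mod 349)
6^16 ≡ 228^2 = 51984 ≡ 332 (mod 349)
6^32 ≡ 332^2 = 110224 ≡ 289 (mod 349)
6^64 ≡ 289^2 = 83521 ≡ 110 (mod 349)
87 = 64 + 16 + 4 + 2 + 1 in binary powers of 2.
So 6^87 ≡ 110 · 332 · 249 · 36 · 6 ≡ 136 (mod 349).
Squaring chain: 136 → 348; reaches −1, so base 6 does not prove 349 composite.

136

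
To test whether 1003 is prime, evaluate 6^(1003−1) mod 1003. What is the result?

134

6^1 ≡ 6 (mod 1003)
6^2 ≡ 6^2 = 36 ≡ 36 (mod 1003)
6^4 ≡ 36^2 = 1296 ≡ 293 (mod 1003)
6^8 ≡ 293^2 = 85849 ≡ 594 (mod 1003)
6^16 ≡ 594^2 = 352836 ≡ 783 (mod 1003)
6^32 ≡ 783^2 = 613089 ≡ 256 (mod 1003)
6^64 ≡ 256^2 = 65536 ≡ 341 (mod 1003)
6^128 ≡ 341^2 = 116281 ≡ 936 (mod 1003)
6^256 ≡ 936^2 = 876096 ≡ 477 (mod 1003)
6^512 ≡ 477^2 = 227529 ≡ 851 (mod 1003)
1002 = 512 + 256 + 128 + 64 + 32 + 8 + 2 in binary powers of 2.
So 6^1002 ≡ 851 · 477 · 936 · 341 · 256 · 594 · 36 ≡ 134 (mod 1003).
Since 134 ≠ 1, base 6 is a Fermat witness: 1003 is composite.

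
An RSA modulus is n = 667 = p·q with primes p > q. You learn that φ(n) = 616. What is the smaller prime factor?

23

φ(n) = (p−1)(q−1) = n − (p+q) + 1, so p + q = 667 − 616 + 1 = 52.
p and q are the roots of t² − 52t + 667 = 0.
Discriminant: 52² − 4·667 = 2704 − 2668 = 36; √36 = 6.
q = (52 − 6)/2 = 23, p = (52 + 6)/2 = 29.
Check: 23 · 29 = 667.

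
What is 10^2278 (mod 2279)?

10^1 ≡ 10 (mod 2279)
10^2 ≡ 10^2 = 100 ≡ 100 (mod 2279)
10^4 ≡ 100^2 = 10000 ≡ 884 (mod 2279)
10^8 ≡ 884^2 = 781456 ≡ 2038 (mod 2279)
10^16 ≡ 2038^2 = 4153444 ≡ 1106 (mod 2279)
10^32 ≡ 1106^2 = 1223236 ≡ 1692 (mod 2279)
10^64 ≡ 1692^2 = 2862864 ≡ 440 (mod 2279)
10^128 ≡ 440^2 = 193600 ≡ 2164 (mod 2279)
10^256 ≡ 2164^2 = 4682896 ≡ 1830 (mod 2279)
10^512 ≡ 1830^2 = 3348900 ≡ 1049 (mod 2279)
10^1024 ≡ 1049^2 = 1100401 ≡ 1923 (mod 2279)
10^2048 ≡ 1923^2 = 3697929 ≡ 1391 (mod 2279)
2278 = 2048 + 128 + 64 + 32 + 4 + 2 in binary powers of 2.
So 10^2278 ≡ 1391 · 2164 · 440 · 1692 · 884 · 100 ≡ 152 (mod 2279).
Since 152 ≠ 1, base 10 is a Fermat witness: 2279 is composite.

152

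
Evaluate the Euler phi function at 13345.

Factor: 13345 = 5 · 17 · 157.
φ(13345) = (5−1) · (17−1) · (157−1) = 4 · 16 · 156 = 9984.

9984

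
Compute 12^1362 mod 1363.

12^1 ≡ 12 (mod 1363)
12^2 ≡ 12^2 = 144 ≡ 144 (mod 1363)
12^4 ≡ 144^2 = 20736 ≡ 291 (mod 1363)
12^8 ≡ 291^2 = 84681 ≡ 175 (mod 1363)
12^16 ≡ 175^2 = 30625 ≡ 639 (mod 1363)
12^32 ≡ 639^2 = 408321 ≡ 784 (mod 1363)
12^64 ≡ 784^2 = 614656 ≡ 1306 (mod 1363)
12^128 ≡ 1306^2 = 1705636 ≡ 523 (mod 1363)
12^256 ≡ 523^2 = 273529 ≡ 929 (mod 1363)
12^512 ≡ 929^2 = 863041 ≡ 262 (mod 1363)
12^1024 ≡ 262^2 = 68644 ≡ 494 (mod 1363)
1362 = 1024 + 256 + 64 + 16 + 2 in binary powers of 2.
So 12^1362 ≡ 494 · 929 · 1306 · 639 · 144 ≡ 202 (mod 1363).
Since 202 ≠ 1, base 12 is a Fermat witness: 1363 is composite.

202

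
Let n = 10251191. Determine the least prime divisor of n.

10251191 is odd.
Digit sum 20, not divisible by 3.
Ends in 1: not divisible by 5.
7: 10251191 = 7·1464455 + 6
11: 10251191 = 11·931926 + 5
13: 10251191 = 13·788553 + 2
17: 10251191 = 17·603011 + 4
19: 10251191 = 19·539536 + 7
23: 10251191 = 23·445703 + 22
29: 10251191 = 29·353489 + 10
31: 10251191 = 31·330683 + 18
37: 10251191 = 37·277059 + 8
41: 10251191 = 41·250029 + 2
43: 10251191 = 43·238399 + 34
47: 10251191 = 47·218110 + 21
53: 10251191 = 53·193418 + 37
59: 10251191 = 59·173749

59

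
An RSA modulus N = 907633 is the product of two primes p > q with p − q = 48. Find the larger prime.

Since p = q + 48, we have 907633 = q(q + 48), so q² + 48q − 907633 = 0.
Discriminant: 48² + 4·907633 = 2304 + 3630532 = 3632836; √3632836 = 1906.
q = (−48 + 1906)/2 = 929, and p = q + 48 = 977.
Check: 929 · 977 = 907633.

977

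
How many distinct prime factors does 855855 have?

855855 = 3^2 · 95095
95095 = 5 · 19019
19019 = 7 · 2717
2717 = 11 · 247
247 = 13 · 19
855855 = 3^2 · 5 · 7 · 11 · 13 · 19, which has 6 distinct prime factors.

6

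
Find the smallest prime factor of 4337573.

53

4337573 is odd.
Digit sum 32, not divisible by 3.
Ends in 3: not divisible by 5.
7: 4337573 = 7·619653 + 2
11: 4337573 = 11·394324 + 9
13: 4337573 = 13·333659 + 6
17: 4337573 = 17·255151 + 6
19: 4337573 = 19·228293 + 6
23: 4337573 = 23·188590 + 3
29: 4337573 = 29·149571 + 14
31: 4337573 = 31·139921 + 22
37: 4337573 = 37·117231 + 26
41: 4337573 = 41·105794 + 19
43: 4337573 = 43·100873 + 34
47: 4337573 = 47·92288 + 37
53: 4337573 = 53·81841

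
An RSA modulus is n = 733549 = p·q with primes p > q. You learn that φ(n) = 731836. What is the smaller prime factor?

827

φ(n) = (p−1)(q−1) = n − (p+q) + 1, so p + q = 733549 − 731836 + 1 = 1714.
p and q are the roots of t² − 1714t + 733549 = 0.
Discriminant: 1714² − 4·733549 = 2937796 − 2934196 = 3600; √3600 = 60.
q = (1714 − 60)/2 = 827, p = (1714 + 60)/2 = 887.
Check: 827 · 887 = 733549.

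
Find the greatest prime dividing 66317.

66317 = 17 · 3901
3901 = 47 · 83
83 is prime.
So 66317 = 17 · 47 · 83; the largest prime factor is 83.

83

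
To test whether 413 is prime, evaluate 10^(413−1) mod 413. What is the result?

186

10^1 ≡ 10 (mod 413)
10^2 ≡ 10^2 = 100 ≡ 100 (mod 413)
10^4 ≡ 100^2 = 10000 ≡ 88 (mod 413)
10^8 ≡ 88^2 = 7744 ≡ 310 (mod 413)
10^16 ≡ 310^2 = 96100 ≡ 284 (mod 413)
10^32 ≡ 284^2 = 80656 ≡ 121 (mod 413)
10^64 ≡ 121^2 = 14641 ≡ 186 (mod 413)
10^128 ≡ 186^2 = 34596 ≡ 317 (mod 413)
10^256 ≡ 317^2 = 100489 ≡ 130 (mod 413)
412 = 256 + 128 + 16 + 8 + 4 in binary powers of 2.
So 10^412 ≡ 130 · 317 · 284 · 310 · 88 ≡ 186 (mod 413).
Since 186 ≠ 1, base 10 is a Fermat witness: 413 is composite.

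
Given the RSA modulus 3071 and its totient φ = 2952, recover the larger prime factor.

83

φ(n) = (p−1)(q−1) = n − (p+q) + 1, so p + q = 3071 − 2952 + 1 = 120.
p and q are the roots of t² − 120t + 3071 = 0.
Discriminant: 120² − 4·3071 = 14400 − 12284 = 2116; √2116 = 46.
q = (120 − 46)/2 = 37, p = (120 + 46)/2 = 83.
Check: 37 · 83 = 3071.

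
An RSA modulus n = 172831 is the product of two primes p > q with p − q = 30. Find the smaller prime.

Since p = q + 30, we have 172831 = q(q + 30), so q² + 30q − 172831 = 0.
Discriminant: 30² + 4·172831 = 900 + 691324 = 692224; √692224 = 832.
q = (−30 + 832)/2 = 401, and p = q + 30 = 431.
Check: 401 · 431 = 172831.

401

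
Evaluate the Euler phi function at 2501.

2400

Factor: 2501 = 41 · 61.
φ(2501) = (41−1) · (61−1) = 40 · 60 = 2400.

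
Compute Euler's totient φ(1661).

Factor: 1661 = 11 · 151.
φ(1661) = (11−1) · (151−1) = 10 · 150 = 1500.

1500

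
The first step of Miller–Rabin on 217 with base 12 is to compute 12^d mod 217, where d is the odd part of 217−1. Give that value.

27

217 − 1 = 216 = 2^3 · 27, so d = 27.
12^1 ≡ 12 (mod 217)
12^2 ≡ 12^2 = 144 ≡ 144 (mod 217)
12^4 ≡ 144^2 = 20736 ≡ 121 (mod 217)
12^8 ≡ 121^2 = 14641 ≡ 102 (mod 217)
12^16 ≡ 102^2 = 10404 ≡ 205 (mod 217)
27 = 16 + 8 + 2 + 1 in binary powers of 2.
So 12^27 ≡ 205 · 102 · 144 · 12 ≡ 27 (mod 217).
Squaring chain: 27 → 78 → 8; never reaches −1, so base 12 is a Miller–Rabin witness that 217 is composite.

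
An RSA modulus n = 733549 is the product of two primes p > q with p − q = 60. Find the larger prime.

Since p = q + 60, we have 733549 = q(q + 60), so q² + 60q − 733549 = 0.
Discriminant: 60² + 4·733549 = 3600 + 2934196 = 2937796; √2937796 = 1714.
q = (−60 + 1714)/2 = 827, and p = q + 60 = 887.
Check: 827 · 887 = 733549.

887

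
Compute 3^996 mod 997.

3^1 ≡ 3 (mod 997)
3^2 ≡ 3^2 = 9 ≡ 9 (mod 997)
3^4 ≡ 9^2 = 81 ≡ 81 (mod 997)
3^8 ≡ 81^2 = 6561 ≡ 579 (mod 997)
3^16 ≡ 579^2 = 335241 ≡ 249 (mod 997)
3^32 ≡ 249^2 = 62001 ≡ 187 (mod 997)
3^64 ≡ 187^2 = 34969 ≡ 74 (mod 997)
3^128 ≡ 74^2 = 5476 ≡ 491 (mod 997)
3^256 ≡ 491^2 = 241081 ≡ 804 (mod 997)
3^512 ≡ 804^2 = 646416 ≡ 360 (mod 997)
996 = 512 + 256 + 128 + 64 + 32 + 4 in binary powers of 2.
So 3^996 ≡ 360 · 804 · 491 · 74 · 187 · 81 ≡ 1 (mod 997).
Since the result is 1, base 3 gives no evidence that 997 is composite.

1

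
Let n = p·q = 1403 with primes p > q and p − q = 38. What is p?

Since p = q + 38, we have 1403 = q(q + 38), so q² + 38q − 1403 = 0.
Discriminant: 38² + 4·1403 = 1444 + 5612 = 7056; √7056 = 84.
q = (−38 + 84)/2 = 23, and p = q + 38 = 61.
Check: 23 · 61 = 1403.

61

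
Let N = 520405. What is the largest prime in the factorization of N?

520405 = 5 · 104081
104081 = 29 · 3589
3589 = 37 · 97
97 is prime.
So 520405 = 5 · 29 · 37 · 97; the largest prime factor is 97.

97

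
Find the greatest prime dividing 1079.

1079 = 13 · 83
83 is prime.
So 1079 = 13 · 83; the largest prime factor is 83.

83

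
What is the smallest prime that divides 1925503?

31

1925503 is odd.
Digit sum 25, not divisible by 3.
Ends in 3: not divisible by 5.
7: 1925503 = 7·275071 + 6
11: 1925503 = 11·175045 + 8
13: 1925503 = 13·148115 + 8
17: 1925503 = 17·113264 + 15
19: 1925503 = 19·101342 + 5
23: 1925503 = 23·83717 + 12
29: 1925503 = 29·66396 + 19
31: 1925503 = 31·62113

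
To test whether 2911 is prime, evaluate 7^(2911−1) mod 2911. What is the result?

1795

7^1 ≡ 7 (mod 2911)
7^2 ≡ 7^2 = 49 ≡ 49 (mod 2911)
7^4 ≡ 49^2 = 2401 ≡ 2401 (mod 2911)
7^8 ≡ 2401^2 = 5764801 ≡ 1021 (mod 2911)
7^16 ≡ 1021^2 = 1042441 ≡ 303 (mod 2911)
7^32 ≡ 303^2 = 91809 ≡ 1568 (mod 2911)
7^64 ≡ 1568^2 = 2458624 ≡ 1740 (mod 2911)
7^128 ≡ 1740^2 = 3027600 ≡ 160 (mod 2911)
7^256 ≡ 160^2 = 25600 ≡ 2312 (mod 2911)
7^512 ≡ 2312^2 = 5345344 ≡ 748 (mod 2911)
7^1024 ≡ 748^2 = 559504 ≡ 592 (mod 2911)
7^2048 ≡ 592^2 = 350464 ≡ 1144 (mod 2911)
2910 = 2048 + 512 + 256 + 64 + 16 + 8 + 4 + 2 in binary powers of 2.
So 7^2910 ≡ 1144 · 748 · 2312 · 1740 · 303 · 1021 · 2401 · 49 ≡ 1795 (mod 2911).
Since 1795 ≠ 1, base 7 is a Fermat witness: 2911 is composite.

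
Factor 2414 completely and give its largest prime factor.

2414 = 2 · 1207
1207 = 17 · 71
71 is prime.
So 2414 = 2 · 17 · 71; the largest prime factor is 71.

71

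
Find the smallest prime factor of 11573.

11573 is odd.
Digit sum 17, not divisible by 3.
Ends in 3: not divisible by 5.
7: 11573 = 7·1653 + 2
11: 11573 = 11·1052 + 1
13: 11573 = 13·890 + 3
17: 11573 = 17·680 + 13
19: 11573 = 19·609 + 2
23: 11573 = 23·503 + 4
29: 11573 = 29·399 + 2
31: 11573 = 31·373 + 10
37: 11573 = 37·312 + 29
41: 11573 = 41·282 + 11
43: 11573 = 43·269 + 6
47: 11573 = 47·246 + 11
53: 11573 = 53·218 + 19
59: 11573 = 59·196 + 9
61: 11573 = 61·189 + 44
67: 11573 = 67·172 + 49
71: 11573 = 71·163

71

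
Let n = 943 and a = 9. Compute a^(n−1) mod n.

9^1 ≡ 9 (mod 943)
9^2 ≡ 9^2 = 81 ≡ 81 (mod 943)
9^4 ≡ 81^2 = 6561 ≡ 903 (mod 943)
9^8 ≡ 903^2 = 815409 ≡ 657 (mod 943)
9^16 ≡ 657^2 = 431649 ≡ 698 (mod 943)
9^32 ≡ 698^2 = 487204 ≡ 616 (mod 943)
9^64 ≡ 616^2 = 379456 ≡ 370 (mod 943)
9^128 ≡ 370^2 = 136900 ≡ 165 (mod 943)
9^256 ≡ 165^2 = 27225 ≡ 821 (mod 943)
9^512 ≡ 821^2 = 674041 ≡ 739 (mod 943)
942 = 512 + 256 + 128 + 32 + 8 + 4 + 2 in binary powers of 2.
So 9^942 ≡ 739 · 821 · 165 · 616 · 657 · 903 · 81 ≡ 901 (mod 943).
Since 901 ≠ 1, base 9 is a Fermat witness: 943 is composite.

901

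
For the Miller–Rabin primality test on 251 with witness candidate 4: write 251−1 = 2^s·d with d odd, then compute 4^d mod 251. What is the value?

251 − 1 = 250 = 2^1 · 125, so d = 125.
4^1 ≡ 4 (mod 251)
4^2 ≡ 4^2 = 16 ≡ 16 (mod 251)
4^4 ≡ 16^2 = 256 ≡ 5 (mod 251)
4^8 ≡ 5^2 = 25 ≡ 25 (mod 251)
4^16 ≡ 25^2 = 625 ≡ 123 (mod 251)
4^32 ≡ 123^2 = 15129 ≡ 69 (mod 251)
4^64 ≡ 69^2 = 4761 ≡ 243 (mod 251)
125 = 64 + 32 + 16 + 8 + 4 + 1 in binary powers of 2.
So 4^125 ≡ 243 · 69 · 123 · 25 · 5 · 4 ≡ 1 (mod 251).
Since 4^d ≡ 1 (mod 251), base 4 does not prove 251 composite.

1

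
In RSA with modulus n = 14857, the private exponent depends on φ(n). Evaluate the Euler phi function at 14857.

14596

Factor: 14857 = 83 · 179.
φ(14857) = (83−1) · (179−1) = 82 · 178 = 14596.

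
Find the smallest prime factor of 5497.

23

5497 is odd.
Digit sum 25, not divisible by 3.
Ends in 7: not divisible by 5.
7: 5497 = 7·785 + 2
11: 5497 = 11·499 + 8
13: 5497 = 13·422 + 11
17: 5497 = 17·323 + 6
19: 5497 = 19·289 + 6
23: 5497 = 23·239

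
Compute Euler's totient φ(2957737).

Factor: 2957737 = 89 · 167 · 199.
φ(2957737) = (89−1) · (167−1) · (199−1) = 88 · 166 · 198 = 2892384.

2892384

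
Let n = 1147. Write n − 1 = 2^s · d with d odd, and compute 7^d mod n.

1025

1147 − 1 = 1146 = 2^1 · 573, so d = 573.
7^1 ≡ 7 (mod 1147)
7^2 ≡ 7^2 = 49 ≡ 49 (mod 1147)
7^4 ≡ 49^2 = 2401 ≡ 107 (mod 1147)
7^8 ≡ 107^2 = 11449 ≡ 1126 (mod 1147)
7^16 ≡ 1126^2 = 1267876 ≡ 441 (mod 1147)
7^32 ≡ 441^2 = 194481 ≡ 638 (mod 1147)
7^64 ≡ 638^2 = 407044 ≡ 1006 (mod 1147)
7^128 ≡ 1006^2 = 1012036 ≡ 382 (mod 1147)
7^256 ≡ 382^2 = 145924 ≡ 255 (mod 1147)
7^512 ≡ 255^2 = 65025 ≡ 793 (mod 1147)
573 = 512 + 32 + 16 + 8 + 4 + 1 in binary powers of 2.
So 7^573 ≡ 793 · 638 · 441 · 1126 · 107 · 7 ≡ 1025 (mod 1147).
Squaring chain: 1025; never reaches −1, so base 7 is a Miller–Rabin witness that 1147 is composite.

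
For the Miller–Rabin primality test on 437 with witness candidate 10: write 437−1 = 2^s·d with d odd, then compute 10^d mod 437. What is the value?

437 − 1 = 436 = 2^2 · 109, so d = 109.
10^1 ≡ 10 (mod 437)
10^2 ≡ 10^2 = 100 ≡ 100 (mod 437)
10^4 ≡ 100^2 = 10000 ≡ 386 (mod 437)
10^8 ≡ 386^2 = 148996 ≡ 416 (mod 437)
10^16 ≡ 416^2 = 173056 ≡ 4 (mod 437)
10^32 ≡ 4^2 = 16 ≡ 16 (mod 437)
10^64 ≡ 16^2 = 256 ≡ 256 (mod 437)
109 = 64 + 32 + 8 + 4 + 1 in binary powers of 2.
So 10^109 ≡ 256 · 16 · 416 · 386 · 10 ≡ 352 (mod 437).
Squaring chain: 352 → 233; never reaches −1, so base 10 is a Miller–Rabin witness that 437 is composite.

352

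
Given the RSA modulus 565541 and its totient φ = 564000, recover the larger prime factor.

φ(n) = (p−1)(q−1) = n − (p+q) + 1, so p + q = 565541 − 564000 + 1 = 1542.
p and q are the roots of t² − 1542t + 565541 = 0.
Discriminant: 1542² − 4·565541 = 2377764 − 2262164 = 115600; √115600 = 340.
q = (1542 − 340)/2 = 601, p = (1542 + 340)/2 = 941.
Check: 601 · 941 = 565541.

941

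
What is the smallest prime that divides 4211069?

4211069 is odd.
Digit sum 23, not divisible by 3.
Ends in 9: not divisible by 5.
7: 4211069 = 7·601581 + 2
11: 4211069 = 11·382824 + 5
13: 4211069 = 13·323928 + 5
17: 4211069 = 17·247709 + 16
19: 4211069 = 19·221635 + 4
23: 4211069 = 23·183089 + 22
29: 4211069 = 29·145209 + 8
31: 4211069 = 31·135840 + 29
37: 4211069 = 37·113812 + 25
41: 4211069 = 41·102709

41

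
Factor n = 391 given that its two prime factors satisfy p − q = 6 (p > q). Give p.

23

Since p = q + 6, we have 391 = q(q + 6), so q² + 6q − 391 = 0.
Discriminant: 6² + 4·391 = 36 + 1564 = 1600; √1600 = 40.
q = (−6 + 40)/2 = 17, and p = q + 6 = 23.
Check: 17 · 23 = 391.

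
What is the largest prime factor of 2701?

2701 = 37 · 73
73 is prime.
So 2701 = 37 · 73; the largest prime factor is 73.

73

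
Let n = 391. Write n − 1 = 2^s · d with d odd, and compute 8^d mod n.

391 − 1 = 390 = 2^1 · 195, so d = 195.
8^1 ≡ 8 (mod 391)
8^2 ≡ 8^2 = 64 ≡ 64 (mod 391)
8^4 ≡ 64^2 = 4096 ≡ 186 (mod 391)
8^8 ≡ 186^2 = 34596 ≡ 188 (mod 391)
8^16 ≡ 188^2 = 35344 ≡ 154 (mod 391)
8^32 ≡ 154^2 = 23716 ≡ 256 (mod 391)
8^64 ≡ 256^2 = 65536 ≡ 239 (mod 391)
8^128 ≡ 239^2 = 57121 ≡ 35 (mod 391)
195 = 128 + 64 + 2 + 1 in binary powers of 2.
So 8^195 ≡ 35 · 239 · 64 · 8 ≡ 257 (mod 391).
Squaring chain: 257; never reaches −1, so base 8 is a Miller–Rabin witness that 391 is composite.

257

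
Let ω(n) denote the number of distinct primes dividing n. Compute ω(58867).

2

58867 = 37^2 · 43
58867 = 37^2 · 43, which has 2 distinct prime factors.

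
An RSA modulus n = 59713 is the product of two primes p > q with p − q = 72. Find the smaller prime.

211

Since p = q + 72, we have 59713 = q(q + 72), so q² + 72q − 59713 = 0.
Discriminant: 72² + 4·59713 = 5184 + 238852 = 244036; √244036 = 494.
q = (−72 + 494)/2 = 211, and p = q + 72 = 283.
Check: 211 · 283 = 59713.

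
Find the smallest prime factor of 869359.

869359 is odd.
Digit sum 40, not divisible by 3.
Ends in 9: not divisible by 5.
7: 869359 = 7·124194 + 1
11: 869359 = 11·79032 + 7
13: 869359 = 13·66873 + 10
17: 869359 = 17·51138 + 13
19: 869359 = 19·45755 + 14
23: 869359 = 23·37798 + 5
29: 869359 = 29·29977 + 26
31: 869359 = 31·28043 + 26
37: 869359 = 37·23496 + 7
41: 869359 = 41·21203 + 36
43: 869359 = 43·20217 + 28
47: 869359 = 47·18497

47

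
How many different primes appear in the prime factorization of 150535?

5

150535 = 5 · 30107
30107 = 7 · 4301
4301 = 11 · 391
391 = 17 · 23
150535 = 5 · 7 · 11 · 17 · 23, which has 5 distinct prime factors.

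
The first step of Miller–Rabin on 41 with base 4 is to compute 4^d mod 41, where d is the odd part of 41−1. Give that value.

40

41 − 1 = 40 = 2^3 · 5, so d = 5.
4^1 ≡ 4 (mod 41)
4^2 ≡ 4^2 = 16 ≡ 16 (mod 41)
4^4 ≡ 16^2 = 256 ≡ 10 (mod 41)
5 = 4 + 1 in binary powers of 2.
So 4^5 ≡ 10 · 4 ≡ 40 (mod 41).
Since 4^d ≡ 40 (mod 41), base 4 does not prove 41 composite.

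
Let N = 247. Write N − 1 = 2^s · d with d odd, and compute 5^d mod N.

216

247 − 1 = 246 = 2^1 · 123, so d = 123.
5^1 ≡ 5 (mod 247)
5^2 ≡ 5^2 = 25 ≡ 25 (mod 247)
5^4 ≡ 25^2 = 625 ≡ 131 (mod 247)
5^8 ≡ 131^2 = 17161 ≡ 118 (mod 247)
5^16 ≡ 118^2 = 13924 ≡ 92 (mod 247)
5^32 ≡ 92^2 = 8464 ≡ 66 (mod 247)
5^64 ≡ 66^2 = 4356 ≡ 157 (mod 247)
123 = 64 + 32 + 16 + 8 + 2 + 1 in binary powers of 2.
So 5^123 ≡ 157 · 66 · 92 · 118 · 25 · 5 ≡ 216 (mod 247).
Squaring chain: 216; never reaches −1, so base 5 is a Miller–Rabin witness that 247 is composite.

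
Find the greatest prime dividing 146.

73

146 = 2 · 73
73 is prime.
So 146 = 2 · 73; the largest prime factor is 73.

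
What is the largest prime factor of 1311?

1311 = 3 · 437
437 = 19 · 23
23 is prime.
So 1311 = 3 · 19 · 23; the largest prime factor is 23.

23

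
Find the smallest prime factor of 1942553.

31

1942553 is odd.
Digit sum 29, not divisible by 3.
Ends in 3: not divisible by 5.
7: 1942553 = 7·277507 + 4
11: 1942553 = 11·176595 + 8
13: 1942553 = 13·149427 + 2
17: 1942553 = 17·114267 + 14
19: 1942553 = 19·102239 + 12
23: 1942553 = 23·84458 + 19
29: 1942553 = 29·66984 + 17
31: 1942553 = 31·62663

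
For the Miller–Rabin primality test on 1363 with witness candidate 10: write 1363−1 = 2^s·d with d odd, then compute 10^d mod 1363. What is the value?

1363 − 1 = 1362 = 2^1 · 681, so d = 681.
10^1 ≡ 10 (mod 1363)
10^2 ≡ 10^2 = 100 ≡ 100 (mod 1363)
10^4 ≡ 100^2 = 10000 ≡ 459 (mod 1363)
10^8 ≡ 459^2 = 210681 ≡ 779 (mod 1363)
10^16 ≡ 779^2 = 606841 ≡ 306 (mod 1363)
10^32 ≡ 306^2 = 93636 ≡ 952 (mod 1363)
10^64 ≡ 952^2 = 906304 ≡ 1272 (mod 1363)
10^128 ≡ 1272^2 = 1617984 ≡ 103 (mod 1363)
10^256 ≡ 103^2 = 10609 ≡ 1068 (mod 1363)
10^512 ≡ 1068^2 = 1140624 ≡ 1156 (mod 1363)
681 = 512 + 128 + 32 + 8 + 1 in binary powers of 2.
So 10^681 ≡ 1156 · 103 · 952 · 779 · 10 ≡ 1265 (mod 1363).
Squaring chain: 1265; never reaches −1, so base 10 is a Miller–Rabin witness that 1363 is composite.

1265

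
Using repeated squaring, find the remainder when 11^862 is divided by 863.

11^1 ≡ 11 (mod 863)
11^2 ≡ 11^2 = 121 ≡ 121 (mod 863)
11^4 ≡ 121^2 = 14641 ≡ 833 (mod 863)
11^8 ≡ 833^2 = 693889 ≡ 37 (mod 863)
11^16 ≡ 37^2 = 1369 ≡ 506 (mod 863)
11^32 ≡ 506^2 = 256036 ≡ 588 (mod 863)
11^64 ≡ 588^2 = 345744 ≡ 544 (mod 863)
11^128 ≡ 544^2 = 295936 ≡ 790 (mod 863)
11^256 ≡ 790^2 = 624100 ≡ 151 (mod 863)
11^512 ≡ 151^2 = 22801 ≡ 363 (mod 863)
862 = 512 + 256 + 64 + 16 + 8 + 4 + 2 in binary powers of 2.
So 11^862 ≡ 363 · 151 · 544 · 506 · 37 · 833 · 121 ≡ 1 (mod 863).
Since the result is 1, base 11 gives no evidence that 863 is composite.

1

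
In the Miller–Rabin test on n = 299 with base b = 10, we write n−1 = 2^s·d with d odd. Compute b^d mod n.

17

299 − 1 = 298 = 2^1 · 149, so d = 149.
10^1 ≡ 10 (mod 299)
10^2 ≡ 10^2 = 100 ≡ 100 (mod 299)
10^4 ≡ 100^2 = 10000 ≡ 133 (mod 299)
10^8 ≡ 133^2 = 17689 ≡ 48 (mod 299)
10^16 ≡ 48^2 = 2304 ≡ 211 (mod 299)
10^32 ≡ 211^2 = 44521 ≡ 269 (mod 299)
10^64 ≡ 269^2 = 72361 ≡ 3 (mod 299)
10^128 ≡ 3^2 = 9 ≡ 9 (mod 299)
149 = 128 + 16 + 4 + 1 in binary powers of 2.
So 10^149 ≡ 9 · 211 · 133 · 10 ≡ 17 (mod 299).
Squaring chain: 17; never reaches −1, so base 10 is a Miller–Rabin witness that 299 is composite.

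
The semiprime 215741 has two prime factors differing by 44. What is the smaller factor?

Since p = q + 44, we have 215741 = q(q + 44), so q² + 44q − 215741 = 0.
Discriminant: 44² + 4·215741 = 1936 + 862964 = 864900; √864900 = 930.
q = (−44 + 930)/2 = 443, and p = q + 44 = 487.
Check: 443 · 487 = 215741.

443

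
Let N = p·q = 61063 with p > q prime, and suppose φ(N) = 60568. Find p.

φ(n) = (p−1)(q−1) = n − (p+q) + 1, so p + q = 61063 − 60568 + 1 = 496.
p and q are the roots of t² − 496t + 61063 = 0.
Discriminant: 496² − 4·61063 = 246016 − 244252 = 1764; √1764 = 42.
q = (496 − 42)/2 = 227, p = (496 + 42)/2 = 269.
Check: 227 · 269 = 61063.

269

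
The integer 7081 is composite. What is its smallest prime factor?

73

7081 is odd.
Digit sum 16, not divisible by 3.
Ends in 1: not divisible by 5.
7: 7081 = 7·1011 + 4
11: 7081 = 11·643 + 8
13: 7081 = 13·544 + 9
17: 7081 = 17·416 + 9
19: 7081 = 19·372 + 13
23: 7081 = 23·307 + 20
29: 7081 = 29·244 + 5
31: 7081 = 31·228 + 13
37: 7081 = 37·191 + 14
41: 7081 = 41·172 + 29
43: 7081 = 43·164 + 29
47: 7081 = 47·150 + 31
53: 7081 = 53·133 + 32
59: 7081 = 59·120 + 1
61: 7081 = 61·116 + 5
67: 7081 = 67·105 + 46
71: 7081 = 71·99 + 52
73: 7081 = 73·97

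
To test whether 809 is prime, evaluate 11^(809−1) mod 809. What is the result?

1

11^1 ≡ 11 (mod 809)
11^2 ≡ 11^2 = 121 ≡ 121 (mod 809)
11^4 ≡ 121^2 = 14641 ≡ 79 (mod 809)
11^8 ≡ 79^2 = 6241 ≡ 578 (mod 809)
11^16 ≡ 578^2 = 334084 ≡ 776 (mod 809)
11^32 ≡ 776^2 = 602176 ≡ 280 (mod 809)
11^64 ≡ 280^2 = 78400 ≡ 736 (mod 809)
11^128 ≡ 736^2 = 541696 ≡ 475 (mod 809)
11^256 ≡ 475^2 = 225625 ≡ 723 (mod 809)
11^512 ≡ 723^2 = 522729 ≡ 115 (mod 809)
808 = 512 + 256 + 32 + 8 in binary powers of 2.
So 11^808 ≡ 115 · 723 · 280 · 578 ≡ 1 (mod 809).
Since the result is 1, base 11 gives no evidence that 809 is composite.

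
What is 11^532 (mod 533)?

11^1 ≡ 11 (mod 533)
11^2 ≡ 11^2 = 121 ≡ 121 (mod 533)
11^4 ≡ 121^2 = 14641 ≡ 250 (mod 533)
11^8 ≡ 250^2 = 62500 ≡ 139 (mod 533)
11^16 ≡ 139^2 = 19321 ≡ 133 (mod 533)
11^32 ≡ 133^2 = 17689 ≡ 100 (mod 533)
11^64 ≡ 100^2 = 10000 ≡ 406 (mod 533)
11^128 ≡ 406^2 = 164836 ≡ 139 (mod 533)
11^256 ≡ 139^2 = 19321 ≡ 133 (mod 533)
11^512 ≡ 133^2 = 17689 ≡ 100 (mod 533)
532 = 512 + 16 + 4 in binary powers of 2.
So 11^532 ≡ 100 · 133 · 250 ≡ 146 (mod 533).
Since 146 ≠ 1, base 11 is a Fermat witness: 533 is composite.

146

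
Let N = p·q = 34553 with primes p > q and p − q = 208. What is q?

109

Since p = q + 208, we have 34553 = q(q + 208), so q² + 208q − 34553 = 0.
Discriminant: 208² + 4·34553 = 43264 + 138212 = 181476; √181476 = 426.
q = (−208 + 426)/2 = 109, and p = q + 208 = 317.
Check: 109 · 317 = 34553.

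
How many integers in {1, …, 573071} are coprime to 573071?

Factor: 573071 = 47 · 89 · 137.
φ(573071) = (47−1) · (89−1) · (137−1) = 46 · 88 · 136 = 550528.

550528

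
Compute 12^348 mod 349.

1

12^1 ≡ 12 (mod 349)
12^2 ≡ 12^2 = 144 ≡ 144 (mod 349)
12^4 ≡ 144^2 = 20736 ≡ 145 (mod 349)
12^8 ≡ 145^2 = 21025 ≡ 85 (mod 349)
12^16 ≡ 85^2 = 7225 ≡ 245 (mod 349)
12^32 ≡ 245^2 = 60025 ≡ 346 (mod 349)
12^64 ≡ 346^2 = 119716 ≡ 9 (mod 349)
12^128 ≡ 9^2 = 81 ≡ 81 (mod 349)
12^256 ≡ 81^2 = 6561 ≡ 279 (mod 349)
348 = 256 + 64 + 16 + 8 + 4 in binary powers of 2.
So 12^348 ≡ 279 · 9 · 245 · 85 · 145 ≡ 1 (mod 349).
Since the result is 1, base 12 gives no evidence that 349 is composite.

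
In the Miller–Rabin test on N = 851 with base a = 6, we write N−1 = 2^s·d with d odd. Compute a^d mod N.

851 − 1 = 850 = 2^1 · 425, so d = 425.
6^1 ≡ 6 (mod 851)
6^2 ≡ 6^2 = 36 ≡ 36 (mod 851)
6^4 ≡ 36^2 = 1296 ≡ 445 (mod 851)
6^8 ≡ 445^2 = 198025 ≡ 593 (mod 851)
6^16 ≡ 593^2 = 351649 ≡ 186 (mod 851)
6^32 ≡ 186^2 = 34596 ≡ 556 (mod 851)
6^64 ≡ 556^2 = 309136 ≡ 223 (mod 851)
6^128 ≡ 223^2 = 49729 ≡ 371 (mod 851)
6^256 ≡ 371^2 = 137641 ≡ 630 (mod 851)
425 = 256 + 128 + 32 + 8 + 1 in binary powers of 2.
So 6^425 ≡ 630 · 371 · 556 · 593 · 6 ≡ 302 (mod 851).
Squaring chain: 302; never reaches −1, so base 6 is a Miller–Rabin witness that 851 is composite.

302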